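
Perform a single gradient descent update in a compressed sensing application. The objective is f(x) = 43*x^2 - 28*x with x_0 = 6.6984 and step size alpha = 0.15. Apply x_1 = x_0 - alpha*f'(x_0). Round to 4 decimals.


We compute the gradient at x_0 and apply the update.
f'(x) = 86*x - 28
f'(6.6984) = 86*6.6984 - 28 = 548.0624
x_1 = 6.6984 - 0.15*548.0624 = -75.511


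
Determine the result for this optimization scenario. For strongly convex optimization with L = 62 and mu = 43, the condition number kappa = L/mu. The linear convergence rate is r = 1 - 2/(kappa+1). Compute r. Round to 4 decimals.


Step 1: Compute the condition number.
kappa = L/mu = 62/43 = 1.4419
Step 2: Compute the convergence rate.
r = 1 - 2/(kappa + 1) = 1 - 2*mu/(L + mu) = (L - mu)/(L + mu) = 19/105 = 0.181


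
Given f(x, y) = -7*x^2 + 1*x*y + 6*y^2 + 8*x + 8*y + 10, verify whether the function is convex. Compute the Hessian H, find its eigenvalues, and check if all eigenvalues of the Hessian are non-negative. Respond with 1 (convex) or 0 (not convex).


The Hessian of f(x,y) = -7*x^2 + 1*x*y + 6*y^2 + 8*x + 8*y + 10 is:
H = [[-14, 1], [1, 12]]
Trace = -14 + 12 = -2
Determinant = -14*12 - (1)^2 = -169
Discriminant = (-2)^2 - 4*-169 = 680.0
Eigenvalues: lambda_1 = -14.0384, lambda_2 = 12.0384
The function is not convex.

0


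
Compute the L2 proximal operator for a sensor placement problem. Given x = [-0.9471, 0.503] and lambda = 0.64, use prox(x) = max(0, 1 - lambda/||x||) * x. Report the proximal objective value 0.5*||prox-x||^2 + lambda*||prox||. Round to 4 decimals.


Step 1: Compute ||x||.
||x|| = 1.0724
Step 2: Compute scaling factor.
scale = max(0, 1 - 0.64/1.0724) = 0.4032
Step 3: prox(x) = [-0.3819, 0.2028]
||prox(x)|| = 0.4324
Step 4: Proximal objective.
0.5*||prox-x||^2 = 0.2048
lambda*||prox|| = 0.2767
Total = 0.4815


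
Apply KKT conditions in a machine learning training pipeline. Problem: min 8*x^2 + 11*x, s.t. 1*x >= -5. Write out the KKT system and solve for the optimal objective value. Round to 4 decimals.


Step 1: Try lambda = 0 (constraint inactive).
Stationarity: 2*8*x + 11 = 0
x* = -11/(2*8) = -0.6875
Check constraint: 1*-0.6875 = -0.6875 >= -5 -- satisfied.
Step 2: Compute optimal value.
f(x*) = 8*(-0.6875)^2 + 11*(-0.6875) = -3.7813


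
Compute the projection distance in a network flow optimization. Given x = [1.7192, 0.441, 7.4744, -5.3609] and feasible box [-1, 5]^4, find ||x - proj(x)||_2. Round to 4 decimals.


Project each component onto [-1, 5].
clip(1.7192) = 1.7192, clip(0.441) = 0.441, clip(7.4744) = 5.0, clip(-5.3609) = -1.0
Projection = [1.7192, 0.441, 5.0, -1.0]
Squared diffs: [0.0, 0.0, 6.1227, 19.0174]
Distance = sqrt(25.1401) = 5.014


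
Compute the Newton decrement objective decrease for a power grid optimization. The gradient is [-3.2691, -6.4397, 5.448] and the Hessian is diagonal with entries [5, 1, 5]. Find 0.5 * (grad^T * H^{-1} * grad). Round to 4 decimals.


Step 1: H is diagonal, so H^(-1) * g = [-0.6538, -6.4397, 1.0896].
Step 2: g^T H^(-1) g = sum_i g_i^2 / H_ii
  = (-3.2691)^2/5 + (-6.4397)^2/1 + (5.448)^2/5
  = 2.1374 + 41.4697 + 5.9361 = 49.5433
Step 3: Objective decrease = 0.5 * g^T H^(-1) g = 24.7716


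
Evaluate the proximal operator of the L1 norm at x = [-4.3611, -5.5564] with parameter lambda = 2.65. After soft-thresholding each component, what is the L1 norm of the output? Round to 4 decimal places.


Soft-thresholding with lambda = 2.65:
prox(-4.3611) = sign(-4.3611)*max(|-4.3611| - 2.65, 0) = -1.7111
prox(-5.5564) = sign(-5.5564)*max(|-5.5564| - 2.65, 0) = -2.9064
prox(x) = [-1.7111, -2.9064]
||prox(x)||_1 = 1.7111 + 2.9064 = 4.6175


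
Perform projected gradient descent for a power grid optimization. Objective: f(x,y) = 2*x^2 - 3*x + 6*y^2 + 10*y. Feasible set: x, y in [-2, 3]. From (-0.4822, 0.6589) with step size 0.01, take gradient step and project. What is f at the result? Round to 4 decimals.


Step 1: Compute gradient at (-0.4822, 0.6589).
grad_x = 2*2*-0.4822 - 3 = -4.9288
grad_y = 2*6*0.6589 + 10 = 17.9068
Step 2: Gradient step.
x_raw = -0.4822 - 0.01*-4.9288 = -0.4329
y_raw = 0.6589 - 0.01*17.9068 = 0.4798
Step 3: Project onto [-2, 3].
x_proj = clip(-0.4329) = -0.4329
y_proj = clip(0.4798) = 0.4798
Step 4: Evaluate f.
f(-0.4329, 0.4798) = 7.8533


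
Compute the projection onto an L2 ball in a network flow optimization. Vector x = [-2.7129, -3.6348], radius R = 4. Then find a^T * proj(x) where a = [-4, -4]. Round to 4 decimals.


Step 1: Compute ||x|| (intermediates to 6 decimals).
||x|| = sqrt((-2.7129)^2 + (-3.6348)^2) = 4.535592
Step 2: Project.
Since ||x|| > R, scale = R/||x|| = 4/4.535592 = 0.881914, proj(x) = scale * x
proj(x) = [-2.392544, -3.205581]
Step 3: Dot product.
a^T * proj(x) = -4*(-2.392544) - 4*(-3.205581) = 22.3925


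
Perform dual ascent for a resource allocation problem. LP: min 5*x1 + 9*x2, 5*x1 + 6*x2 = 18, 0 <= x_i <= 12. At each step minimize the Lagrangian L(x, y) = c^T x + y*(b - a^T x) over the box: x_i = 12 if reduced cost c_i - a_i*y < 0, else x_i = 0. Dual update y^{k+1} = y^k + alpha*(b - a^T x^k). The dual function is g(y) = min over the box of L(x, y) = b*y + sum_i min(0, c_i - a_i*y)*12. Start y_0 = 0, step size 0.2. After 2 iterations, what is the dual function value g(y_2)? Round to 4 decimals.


Dual ascent for LP: min 5*x1 + 9*x2, 5*x1 + 6*x2 = 18, 0 <= x_i <= 12
Step 1: y^k = 0.0, reduced costs: (5.0, 9.0)
  x^k = (0.0, 0.0), subgradient = b - a^T x = 18.0
  y^{k+1} = 0.0 + 0.2*18.0 = 3.6
Step 2: y^k = 3.6, reduced costs: (-13.0, -12.6)
  x^k = (12.0, 12.0), subgradient = b - a^T x = -114.0
  y^{k+1} = 3.6 + 0.2*-114.0 = -19.2
Dual objective at y_2 = -19.2: reduced costs (101.0, 124.2), box minimizer x = (0.0, 0.0)
g(y_2) = b*y + (c1 - a1*y)*x1 + (c2 - a2*y)*x2 = 18*(-19.2) + 101.0*0.0 + 124.2*0.0 = -345.6 + 0.0 + 0.0 = -345.6


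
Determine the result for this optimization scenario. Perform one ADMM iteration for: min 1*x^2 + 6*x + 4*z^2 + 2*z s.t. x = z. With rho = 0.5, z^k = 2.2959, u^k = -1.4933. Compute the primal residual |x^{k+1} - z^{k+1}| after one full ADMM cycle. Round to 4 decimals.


ADMM iteration with rho = 0.5, z^k = 2.2959, u^k = -1.4933
Step 1: x-update.
Minimize 1*x^2 + 6*x + (0.5/2)*(x - 2.2959 - 1.4933)^2
FOC: (2*1 + 0.5)*x = -6 + 0.5*(2.2959 + 1.4933)
x^{k+1} = -1.6422
Step 2: z-update.
Minimize 4*z^2 + 2*z + (0.5/2)*(-1.6422 - z - 1.4933)^2
FOC: (2*4 + 0.5)*z = -2 + 0.5*(-1.6422 - 1.4933)
z^{k+1} = -0.4197
Step 3: u-update.
u^{k+1} = -1.4933 - 1.6422 + 0.4197 = -2.7157
Step 4: Primal residual = |-1.6422 + 0.4197| = 1.2224


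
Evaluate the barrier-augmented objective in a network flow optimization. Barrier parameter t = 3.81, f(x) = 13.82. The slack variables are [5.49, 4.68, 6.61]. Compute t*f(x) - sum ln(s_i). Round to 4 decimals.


Step 1: Compute log-barrier.
ln values: [1.7029, 1.5433, 1.8886]
phi = -(1.7029 + 1.5433 + 1.8886) = -5.1348
Step 2: Compute augmented objective.
t*f(x) = 3.81*13.82 = 52.6542
Total = 52.6542 - 5.1348 = 47.5194


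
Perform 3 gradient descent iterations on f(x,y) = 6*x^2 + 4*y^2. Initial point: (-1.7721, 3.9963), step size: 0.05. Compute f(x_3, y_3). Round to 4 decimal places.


Gradient descent on f(x,y) = 6*x^2 + 4*y^2.
Starting point: (-1.7721, 3.9963), alpha = 0.05
Step 1: grad_x = 2*6*-1.7721 = -21.2652, grad_y = 2*4*3.9963 = 31.9704
  x_1 = -1.7721 - 0.05*-21.2652 = -0.7088
  y_1 = 3.9963 - 0.05*31.9704 = 2.3978
Step 2: grad_x = 2*6*-0.7088 = -8.5061, grad_y = 2*4*2.3978 = 19.1822
  x_2 = -0.7088 - 0.05*-8.5061 = -0.2835
  y_2 = 2.3978 - 0.05*19.1822 = 1.4387
Step 3: grad_x = 2*6*-0.2835 = -3.4024, grad_y = 2*4*1.4387 = 11.5093
  x_3 = -0.2835 - 0.05*-3.4024 = -0.1134
  y_3 = 1.4387 - 0.05*11.5093 = 0.8632
f(-0.1134, 0.8632) = 6*(-0.1134)^2 + 4*0.8632^2 = 3.0576


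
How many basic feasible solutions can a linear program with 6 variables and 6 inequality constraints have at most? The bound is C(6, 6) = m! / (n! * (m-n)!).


Each vertex corresponds to some choice of n active constraints out of m, so the number of vertices is at most C(m, n) = m! / (n!(m-n)!).
m = 6, n = 6
Numerator: 6 * 5 * 4 * 3 * 2 * 1
Denominator: 6! = 720
C(6, 6) = 1


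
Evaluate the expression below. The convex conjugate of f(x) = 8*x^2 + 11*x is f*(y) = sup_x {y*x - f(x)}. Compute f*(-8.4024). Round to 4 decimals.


f*(y) = sup_x {y*x - a*x^2 - b*x} = sup_x {(y-b)*x - a*x^2}
FOC: (y - b) - 2a*x = 0 => x* = (y - b)/(2a)
x* = (-8.4024 - 11)/(2*8) = -1.2127
f*(-8.4024) = (y-b)^2/(4a) = (-8.4024 - 11)^2/(4*8)
= 376.4531/32 = 11.7642


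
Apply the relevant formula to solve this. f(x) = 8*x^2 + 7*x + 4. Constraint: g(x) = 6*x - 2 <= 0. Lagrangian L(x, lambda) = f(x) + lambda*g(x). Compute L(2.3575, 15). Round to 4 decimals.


Step 1: Evaluate f(x).
f(2.3575) = 8*2.3575^2 + 7*2.3575 + 4 = 64.965
Step 2: Evaluate g(x).
g(2.3575) = 6*2.3575 - 2 = 12.145
Step 3: Compute Lagrangian.
L = 64.965 + 15*12.145 = 247.14


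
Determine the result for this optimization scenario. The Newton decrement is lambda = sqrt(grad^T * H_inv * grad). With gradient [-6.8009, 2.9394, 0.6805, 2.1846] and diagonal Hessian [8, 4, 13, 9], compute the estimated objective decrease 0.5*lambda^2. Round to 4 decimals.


Step 1: H is diagonal, so H^(-1) * g = [-0.8501, 0.7349, 0.0523, 0.2427].
Step 2: g^T H^(-1) g = sum_i g_i^2 / H_ii
  = (-6.8009)^2/8 + (2.9394)^2/4 + (0.6805)^2/13 + (2.1846)^2/9
  = 5.7815 + 2.16 + 0.0356 + 0.5303 = 8.5074
Step 3: Objective decrease = 0.5 * g^T H^(-1) g = 4.2537


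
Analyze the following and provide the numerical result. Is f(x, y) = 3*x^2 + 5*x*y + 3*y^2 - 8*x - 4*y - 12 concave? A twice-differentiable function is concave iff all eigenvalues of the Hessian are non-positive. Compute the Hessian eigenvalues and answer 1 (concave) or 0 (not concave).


The Hessian of f(x,y) = 3*x^2 + 5*x*y + 3*y^2 - 8*x - 4*y - 12 is:
H = [[6, 5], [5, 6]]
Trace = 6 + 6 = 12
Determinant = 6*6 - (5)^2 = 11
Discriminant = (12)^2 - 4*11 = 100.0
Eigenvalues: lambda_1 = 1.0, lambda_2 = 11.0
The function is not concave.

0


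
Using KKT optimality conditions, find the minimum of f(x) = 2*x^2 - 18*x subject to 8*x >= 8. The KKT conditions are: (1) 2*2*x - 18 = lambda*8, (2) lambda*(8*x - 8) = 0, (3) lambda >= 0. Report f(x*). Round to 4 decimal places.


Step 1: Try lambda = 0 (constraint inactive).
Stationarity: 2*2*x - 18 = 0
x* = 18/(2*2) = 4.5
Check constraint: 8*4.5 = 36.0 >= 8 -- satisfied.
Step 2: Compute optimal value.
f(x*) = 2*4.5^2 - 18*4.5 = -40.5


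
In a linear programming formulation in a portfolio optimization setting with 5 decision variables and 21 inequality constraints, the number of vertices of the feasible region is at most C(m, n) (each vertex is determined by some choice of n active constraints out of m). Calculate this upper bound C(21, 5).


Each vertex corresponds to some choice of n active constraints out of m, so the number of vertices is at most C(m, n) = m! / (n!(m-n)!).
m = 21, n = 5
Numerator: 21 * 20 * 19 * 18 * 17
Denominator: 5! = 120
C(21, 5) = 20349


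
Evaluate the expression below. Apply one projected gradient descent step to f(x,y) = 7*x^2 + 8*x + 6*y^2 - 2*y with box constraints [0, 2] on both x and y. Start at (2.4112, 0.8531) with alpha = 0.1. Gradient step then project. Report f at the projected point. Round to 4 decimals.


Step 1: Compute gradient at (2.4112, 0.8531).
grad_x = 2*7*2.4112 + 8 = 41.7568
grad_y = 2*6*0.8531 - 2 = 8.2372
Step 2: Gradient step.
x_raw = 2.4112 - 0.1*41.7568 = -1.7645
y_raw = 0.8531 - 0.1*8.2372 = 0.0294
Step 3: Project onto [0, 2].
x_proj = clip(-1.7645) = 0.0
y_proj = clip(0.0294) = 0.0294
Step 4: Evaluate f.
f(0.0, 0.0294) = -0.0536


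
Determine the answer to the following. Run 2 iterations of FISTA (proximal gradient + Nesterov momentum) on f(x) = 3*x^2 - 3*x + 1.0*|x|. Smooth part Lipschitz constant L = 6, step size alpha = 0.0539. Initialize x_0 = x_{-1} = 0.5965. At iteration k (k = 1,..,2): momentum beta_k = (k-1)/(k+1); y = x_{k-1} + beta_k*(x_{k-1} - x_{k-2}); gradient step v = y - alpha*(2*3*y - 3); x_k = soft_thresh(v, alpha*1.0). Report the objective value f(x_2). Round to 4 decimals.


FISTA on f(x) = 3*x^2 - 3*x + 1.0*|x|
L = 6, alpha = 0.0539
Iteration 1: beta = 0.0, y = 0.5965 + 0.0*(0.5965 - 0.5965) = 0.5965
  grad(y) = 0.579, v = y - alpha*grad = 0.5653
  prox(v) = soft_thresh(0.5653, 0.0539) = 0.5114
Iteration 2: beta = 0.3333, y = 0.5114 + 0.3333*(0.5114 - 0.5965) = 0.483
  grad(y) = -0.1019, v = y - alpha*grad = 0.4885
  prox(v) = soft_thresh(0.4885, 0.0539) = 0.4346
f(x_2) = 3*0.4346^2 - 3*0.4346 + 1.0*|0.4346| = -0.3026


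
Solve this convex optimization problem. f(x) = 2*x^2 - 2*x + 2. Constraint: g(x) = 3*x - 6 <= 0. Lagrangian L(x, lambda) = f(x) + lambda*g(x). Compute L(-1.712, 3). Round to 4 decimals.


Step 1: Evaluate f(x).
f(-1.712) = 2*(-1.712)^2 - 2*(-1.712) + 2 = 11.2859
Step 2: Evaluate g(x).
g(-1.712) = 3*-1.712 - 6 = -11.136
Step 3: Compute Lagrangian.
L = 11.2859 + 3*-11.136 = -22.1221


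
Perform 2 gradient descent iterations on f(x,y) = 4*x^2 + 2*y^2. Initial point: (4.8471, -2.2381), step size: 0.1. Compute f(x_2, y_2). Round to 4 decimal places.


Gradient descent on f(x,y) = 4*x^2 + 2*y^2.
Starting point: (4.8471, -2.2381), alpha = 0.1
Step 1: grad_x = 2*4*4.8471 = 38.7768, grad_y = 2*2*-2.2381 = -8.9524
  x_1 = 4.8471 - 0.1*38.7768 = 0.9694
  y_1 = -2.2381 - 0.1*-8.9524 = -1.3429
Step 2: grad_x = 2*4*0.9694 = 7.7554, grad_y = 2*2*-1.3429 = -5.3714
  x_2 = 0.9694 - 0.1*7.7554 = 0.1939
  y_2 = -1.3429 - 0.1*-5.3714 = -0.8057
f(0.1939, -0.8057) = 4*0.1939^2 + 2*(-0.8057)^2 = 1.4487


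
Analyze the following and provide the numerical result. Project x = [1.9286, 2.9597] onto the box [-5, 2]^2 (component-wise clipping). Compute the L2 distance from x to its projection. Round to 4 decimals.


Project each component onto [-5, 2].
clip(1.9286) = 1.9286, clip(2.9597) = 2.0
Projection = [1.9286, 2.0]
Squared diffs: [0.0, 0.921]
Distance = sqrt(0.921) = 0.9597


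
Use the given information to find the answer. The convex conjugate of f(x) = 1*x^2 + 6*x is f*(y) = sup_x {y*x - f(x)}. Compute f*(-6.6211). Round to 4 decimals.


f*(y) = sup_x {y*x - a*x^2 - b*x} = sup_x {(y-b)*x - a*x^2}
FOC: (y - b) - 2a*x = 0 => x* = (y - b)/(2a)
x* = (-6.6211 - 6)/(2*1) = -6.3106
f*(-6.6211) = (y-b)^2/(4a) = (-6.6211 - 6)^2/(4*1)
= 159.2922/4 = 39.823


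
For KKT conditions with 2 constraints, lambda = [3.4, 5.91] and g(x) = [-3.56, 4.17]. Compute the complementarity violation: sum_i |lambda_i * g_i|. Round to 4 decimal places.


KKT complementary slackness check:
lambda_1 * g_1 = 3.4 * -3.56 = -12.104
lambda_2 * g_2 = 5.91 * 4.17 = 24.6447
Total violation = 12.104 + 24.6447 = 36.7487


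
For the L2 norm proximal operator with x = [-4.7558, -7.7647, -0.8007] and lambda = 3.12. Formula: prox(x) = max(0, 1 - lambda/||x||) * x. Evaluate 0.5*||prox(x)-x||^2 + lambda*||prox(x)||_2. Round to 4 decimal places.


Step 1: Compute ||x||.
||x|| = 9.1405
Step 2: Compute scaling factor.
scale = max(0, 1 - 3.12/9.1405) = 0.6587
Step 3: prox(x) = [-3.1325, -5.1143, -0.5274]
||prox(x)|| = 6.0205
Step 4: Proximal objective.
0.5*||prox-x||^2 = 4.8672
lambda*||prox|| = 18.784
Total = 23.6513


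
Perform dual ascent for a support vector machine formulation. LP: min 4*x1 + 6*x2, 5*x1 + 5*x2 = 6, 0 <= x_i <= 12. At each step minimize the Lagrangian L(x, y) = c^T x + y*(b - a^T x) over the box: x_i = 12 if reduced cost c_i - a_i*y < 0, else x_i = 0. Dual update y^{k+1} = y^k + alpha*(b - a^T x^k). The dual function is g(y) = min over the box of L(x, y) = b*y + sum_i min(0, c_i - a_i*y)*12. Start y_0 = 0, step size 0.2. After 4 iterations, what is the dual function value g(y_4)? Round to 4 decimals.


Dual ascent for LP: min 4*x1 + 6*x2, 5*x1 + 5*x2 = 6, 0 <= x_i <= 12
Step 1: y^k = 0.0, reduced costs: (4.0, 6.0)
  x^k = (0.0, 0.0), subgradient = b - a^T x = 6.0
  y^{k+1} = 0.0 + 0.2*6.0 = 1.2
Step 2: y^k = 1.2, reduced costs: (-2.0, 0.0)
  x^k = (12.0, 0.0), subgradient = b - a^T x = -54.0
  y^{k+1} = 1.2 + 0.2*-54.0 = -9.6
Step 3: y^k = -9.6, reduced costs: (52.0, 54.0)
  x^k = (0.0, 0.0), subgradient = b - a^T x = 6.0
  y^{k+1} = -9.6 + 0.2*6.0 = -8.4
Step 4: y^k = -8.4, reduced costs: (46.0, 48.0)
  x^k = (0.0, 0.0), subgradient = b - a^T x = 6.0
  y^{k+1} = -8.4 + 0.2*6.0 = -7.2
Dual objective at y_4 = -7.2: reduced costs (40.0, 42.0), box minimizer x = (0.0, 0.0)
g(y_4) = b*y + (c1 - a1*y)*x1 + (c2 - a2*y)*x2 = 6*(-7.2) + 40.0*0.0 + 42.0*0.0 = -43.2 + 0.0 + 0.0 = -43.2


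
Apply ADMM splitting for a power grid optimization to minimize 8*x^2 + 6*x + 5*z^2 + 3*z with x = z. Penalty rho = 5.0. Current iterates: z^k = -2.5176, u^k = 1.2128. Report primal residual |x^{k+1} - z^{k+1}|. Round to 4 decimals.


ADMM iteration with rho = 5.0, z^k = -2.5176, u^k = 1.2128
Step 1: x-update.
Minimize 8*x^2 + 6*x + (5.0/2)*(x + 2.5176 + 1.2128)^2
FOC: (2*8 + 5.0)*x = -6 + 5.0*(-2.5176 - 1.2128)
x^{k+1} = -1.1739
Step 2: z-update.
Minimize 5*z^2 + 3*z + (5.0/2)*(-1.1739 - z + 1.2128)^2
FOC: (2*5 + 5.0)*z = -3 + 5.0*(-1.1739 + 1.2128)
z^{k+1} = -0.187
Step 3: u-update.
u^{k+1} = 1.2128 - 1.1739 + 0.187 = 0.2259
Step 4: Primal residual = |-1.1739 + 0.187| = 0.9869


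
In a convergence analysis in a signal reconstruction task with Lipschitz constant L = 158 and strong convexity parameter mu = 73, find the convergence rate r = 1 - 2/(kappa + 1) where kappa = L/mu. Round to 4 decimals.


Step 1: Compute the condition number.
kappa = L/mu = 158/73 = 2.1644
Step 2: Compute the convergence rate.
r = 1 - 2/(kappa + 1) = 1 - 2*mu/(L + mu) = (L - mu)/(L + mu) = 85/231 = 0.368


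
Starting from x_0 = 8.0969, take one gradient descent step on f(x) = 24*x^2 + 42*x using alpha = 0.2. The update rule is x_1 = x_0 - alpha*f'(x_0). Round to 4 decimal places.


We compute the gradient at x_0 and apply the update.
f'(x) = 48*x + 42
f'(8.0969) = 48*8.0969 + 42 = 430.6512
x_1 = 8.0969 - 0.2*430.6512 = -78.0333


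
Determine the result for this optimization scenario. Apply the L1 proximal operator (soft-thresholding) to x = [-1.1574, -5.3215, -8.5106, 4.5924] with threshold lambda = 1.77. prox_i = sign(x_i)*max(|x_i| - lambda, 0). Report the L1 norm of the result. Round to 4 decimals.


Soft-thresholding with lambda = 1.77:
prox(-1.1574) = sign(-1.1574)*max(|-1.1574| - 1.77, 0) = 0.0
prox(-5.3215) = sign(-5.3215)*max(|-5.3215| - 1.77, 0) = -3.5515
prox(-8.5106) = sign(-8.5106)*max(|-8.5106| - 1.77, 0) = -6.7406
prox(4.5924) = sign(4.5924)*max(|4.5924| - 1.77, 0) = 2.8224
prox(x) = [0.0, -3.5515, -6.7406, 2.8224]
||prox(x)||_1 = 0.0 + 3.5515 + 6.7406 + 2.8224 = 13.1145


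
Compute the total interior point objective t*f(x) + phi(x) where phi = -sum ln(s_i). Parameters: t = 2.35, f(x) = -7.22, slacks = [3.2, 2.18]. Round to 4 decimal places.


Step 1: Compute log-barrier.
ln values: [1.1632, 0.7793]
phi = -(1.1632 + 0.7793) = -1.9425
Step 2: Compute augmented objective.
t*f(x) = 2.35*-7.22 = -16.967
Total = -16.967 - 1.9425 = -18.9095


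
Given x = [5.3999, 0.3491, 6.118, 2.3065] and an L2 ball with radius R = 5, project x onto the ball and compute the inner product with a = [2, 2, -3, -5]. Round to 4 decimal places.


Step 1: Compute ||x|| (intermediates to 6 decimals).
||x|| = sqrt(5.3999^2 + 0.3491^2 + 6.118^2 + 2.3065^2) = 8.487088
Step 2: Project.
Since ||x|| > R, scale = R/||x|| = 5/8.487088 = 0.58913, proj(x) = scale * x
proj(x) = [3.181243, 0.205665, 3.604297, 1.358828]
Step 3: Dot product.
a^T * proj(x) = 2*3.181243 + 2*0.205665 - 3*3.604297 - 5*1.358828 = -10.8332


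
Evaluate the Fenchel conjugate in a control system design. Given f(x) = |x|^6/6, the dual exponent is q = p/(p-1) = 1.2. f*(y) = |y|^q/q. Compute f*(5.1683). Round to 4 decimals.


The conjugate exponent q satisfies 1/p + 1/q = 1.
p = 6, so q = 6/(6 - 1) = 1.2
|y|^q = 5.1683^1.2 = 7.1782
f*(5.1683) = 7.1782 / 1.2 = 5.9819


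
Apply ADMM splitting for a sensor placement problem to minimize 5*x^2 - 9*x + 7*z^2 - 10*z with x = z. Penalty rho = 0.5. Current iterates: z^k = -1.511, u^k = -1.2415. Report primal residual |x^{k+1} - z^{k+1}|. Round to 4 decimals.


ADMM iteration with rho = 0.5, z^k = -1.511, u^k = -1.2415
Step 1: x-update.
Minimize 5*x^2 - 9*x + (0.5/2)*(x + 1.511 - 1.2415)^2
FOC: (2*5 + 0.5)*x = 9 + 0.5*(-1.511 + 1.2415)
x^{k+1} = 0.8443
Step 2: z-update.
Minimize 7*z^2 - 10*z + (0.5/2)*(0.8443 - z - 1.2415)^2
FOC: (2*7 + 0.5)*z = 10 + 0.5*(0.8443 - 1.2415)
z^{k+1} = 0.676
Step 3: u-update.
u^{k+1} = -1.2415 + 0.8443 - 0.676 = -1.0731
Step 4: Primal residual = |0.8443 - 0.676| = 0.1684


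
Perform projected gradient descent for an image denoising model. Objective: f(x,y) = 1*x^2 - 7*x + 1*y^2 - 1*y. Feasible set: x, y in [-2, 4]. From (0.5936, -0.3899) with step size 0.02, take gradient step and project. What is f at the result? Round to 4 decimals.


Step 1: Compute gradient at (0.5936, -0.3899).
grad_x = 2*1*0.5936 - 7 = -5.8128
grad_y = 2*1*-0.3899 - 1 = -1.7798
Step 2: Gradient step.
x_raw = 0.5936 - 0.02*-5.8128 = 0.7099
y_raw = -0.3899 - 0.02*-1.7798 = -0.3543
Step 3: Project onto [-2, 4].
x_proj = clip(0.7099) = 0.7099
y_proj = clip(-0.3543) = -0.3543
Step 4: Evaluate f.
f(0.7099, -0.3543) = -3.9853


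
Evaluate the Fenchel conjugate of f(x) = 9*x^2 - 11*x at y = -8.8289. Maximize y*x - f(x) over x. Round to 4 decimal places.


f*(y) = sup_x {y*x - a*x^2 - b*x} = sup_x {(y-b)*x - a*x^2}
FOC: (y - b) - 2a*x = 0 => x* = (y - b)/(2a)
x* = (-8.8289 + 11)/(2*9) = 0.1206
f*(-8.8289) = (y-b)^2/(4a) = (-8.8289 + 11)^2/(4*9)
= 4.7137/36 = 0.1309


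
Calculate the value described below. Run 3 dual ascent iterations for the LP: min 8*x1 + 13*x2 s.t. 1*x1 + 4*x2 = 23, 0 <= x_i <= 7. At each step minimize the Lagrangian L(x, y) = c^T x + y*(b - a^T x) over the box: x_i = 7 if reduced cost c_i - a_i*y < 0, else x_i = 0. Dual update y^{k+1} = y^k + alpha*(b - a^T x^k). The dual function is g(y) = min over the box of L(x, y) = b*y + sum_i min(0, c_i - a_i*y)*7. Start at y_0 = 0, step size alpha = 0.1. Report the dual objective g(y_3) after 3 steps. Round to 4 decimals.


Dual ascent for LP: min 8*x1 + 13*x2, 1*x1 + 4*x2 = 23, 0 <= x_i <= 7
Step 1: y^k = 0.0, reduced costs: (8.0, 13.0)
  x^k = (0.0, 0.0), subgradient = b - a^T x = 23.0
  y^{k+1} = 0.0 + 0.1*23.0 = 2.3
Step 2: y^k = 2.3, reduced costs: (5.7, 3.8)
  x^k = (0.0, 0.0), subgradient = b - a^T x = 23.0
  y^{k+1} = 2.3 + 0.1*23.0 = 4.6
Step 3: y^k = 4.6, reduced costs: (3.4, -5.4)
  x^k = (0.0, 7.0), subgradient = b - a^T x = -5.0
  y^{k+1} = 4.6 + 0.1*-5.0 = 4.1
Dual objective at y_3 = 4.1: reduced costs (3.9, -3.4), box minimizer x = (0.0, 7.0)
g(y_3) = b*y + (c1 - a1*y)*x1 + (c2 - a2*y)*x2 = 23*4.1 + 3.9*0.0 + (-3.4)*7.0 = 94.3 + 0.0 - 23.8 = 70.5


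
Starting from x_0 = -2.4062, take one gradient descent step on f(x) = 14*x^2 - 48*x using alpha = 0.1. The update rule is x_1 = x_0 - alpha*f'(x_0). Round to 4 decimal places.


We compute the gradient at x_0 and apply the update.
f'(x) = 28*x - 48
f'(-2.4062) = 28*-2.4062 - 48 = -115.3736
x_1 = -2.4062 - 0.1*-115.3736 = 9.1312


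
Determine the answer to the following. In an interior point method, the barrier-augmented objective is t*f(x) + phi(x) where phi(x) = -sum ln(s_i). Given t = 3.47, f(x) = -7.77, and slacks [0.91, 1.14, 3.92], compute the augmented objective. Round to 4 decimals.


Step 1: Compute log-barrier.
ln values: [-0.0943, 0.131, 1.3661]
phi = -(-0.0943 + 0.131 + 1.3661) = -1.4028
Step 2: Compute augmented objective.
t*f(x) = 3.47*-7.77 = -26.9619
Total = -26.9619 - 1.4028 = -28.3647


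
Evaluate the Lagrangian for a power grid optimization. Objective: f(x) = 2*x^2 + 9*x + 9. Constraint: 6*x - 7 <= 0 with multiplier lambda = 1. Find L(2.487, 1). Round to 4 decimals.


Step 1: Evaluate f(x).
f(2.487) = 2*2.487^2 + 9*2.487 + 9 = 43.7533
Step 2: Evaluate g(x).
g(2.487) = 6*2.487 - 7 = 7.922
Step 3: Compute Lagrangian.
L = 43.7533 + 1*7.922 = 51.6753


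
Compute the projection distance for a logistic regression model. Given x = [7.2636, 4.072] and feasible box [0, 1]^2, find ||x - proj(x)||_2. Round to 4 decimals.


Project each component onto [0, 1].
clip(7.2636) = 1.0, clip(4.072) = 1.0
Projection = [1.0, 1.0]
Squared diffs: [39.2327, 9.4372]
Distance = sqrt(48.6699) = 6.9764


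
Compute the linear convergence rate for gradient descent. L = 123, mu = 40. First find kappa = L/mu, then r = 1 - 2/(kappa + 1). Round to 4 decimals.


Step 1: Compute the condition number.
kappa = L/mu = 123/40 = 3.075
Step 2: Compute the convergence rate.
r = 1 - 2/(kappa + 1) = 1 - 2*mu/(L + mu) = (L - mu)/(L + mu) = 83/163 = 0.5092


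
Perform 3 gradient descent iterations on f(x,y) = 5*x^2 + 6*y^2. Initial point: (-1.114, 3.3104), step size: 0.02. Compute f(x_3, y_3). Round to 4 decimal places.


Gradient descent on f(x,y) = 5*x^2 + 6*y^2.
Starting point: (-1.114, 3.3104), alpha = 0.02
Step 1: grad_x = 2*5*-1.114 = -11.14, grad_y = 2*6*3.3104 = 39.7248
  x_1 = -1.114 - 0.02*-11.14 = -0.8912
  y_1 = 3.3104 - 0.02*39.7248 = 2.5159
Step 2: grad_x = 2*5*-0.8912 = -8.912, grad_y = 2*6*2.5159 = 30.1908
  x_2 = -0.8912 - 0.02*-8.912 = -0.713
  y_2 = 2.5159 - 0.02*30.1908 = 1.9121
Step 3: grad_x = 2*5*-0.713 = -7.1296, grad_y = 2*6*1.9121 = 22.945
  x_3 = -0.713 - 0.02*-7.1296 = -0.5704
  y_3 = 1.9121 - 0.02*22.945 = 1.4532
f(-0.5704, 1.4532) = 5*(-0.5704)^2 + 6*1.4532^2 = 14.2971


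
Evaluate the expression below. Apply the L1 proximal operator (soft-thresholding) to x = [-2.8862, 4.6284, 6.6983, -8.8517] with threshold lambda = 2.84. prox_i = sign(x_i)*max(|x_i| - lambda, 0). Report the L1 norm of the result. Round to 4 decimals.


Soft-thresholding with lambda = 2.84:
prox(-2.8862) = sign(-2.8862)*max(|-2.8862| - 2.84, 0) = -0.0462
prox(4.6284) = sign(4.6284)*max(|4.6284| - 2.84, 0) = 1.7884
prox(6.6983) = sign(6.6983)*max(|6.6983| - 2.84, 0) = 3.8583
prox(-8.8517) = sign(-8.8517)*max(|-8.8517| - 2.84, 0) = -6.0117
prox(x) = [-0.0462, 1.7884, 3.8583, -6.0117]
||prox(x)||_1 = 0.0462 + 1.7884 + 3.8583 + 6.0117 = 11.7046


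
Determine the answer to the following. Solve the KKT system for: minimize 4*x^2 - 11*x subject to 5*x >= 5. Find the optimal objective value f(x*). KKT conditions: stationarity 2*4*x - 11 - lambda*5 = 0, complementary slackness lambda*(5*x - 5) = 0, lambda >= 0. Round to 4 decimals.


Step 1: Try lambda = 0 (constraint inactive).
Stationarity: 2*4*x - 11 = 0
x* = 11/(2*4) = 1.375
Check constraint: 5*1.375 = 6.875 >= 5 -- satisfied.
Step 2: Compute optimal value.
f(x*) = 4*1.375^2 - 11*1.375 = -7.5625


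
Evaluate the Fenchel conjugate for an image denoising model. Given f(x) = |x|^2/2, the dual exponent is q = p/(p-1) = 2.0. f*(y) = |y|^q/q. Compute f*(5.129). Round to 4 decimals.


The conjugate exponent q satisfies 1/p + 1/q = 1.
p = 2, so q = 2/(2 - 1) = 2.0
|y|^q = 5.129^2.0 = 26.3066
f*(5.129) = 26.3066 / 2.0 = 13.1533


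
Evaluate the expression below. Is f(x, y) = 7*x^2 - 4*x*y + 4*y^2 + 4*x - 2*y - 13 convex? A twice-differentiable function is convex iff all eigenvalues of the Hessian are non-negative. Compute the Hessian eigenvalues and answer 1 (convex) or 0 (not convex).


The Hessian of f(x,y) = 7*x^2 - 4*x*y + 4*y^2 + 4*x - 2*y - 13 is:
H = [[14, -4], [-4, 8]]
Trace = 14 + 8 = 22
Determinant = 14*8 - (-4)^2 = 96
Discriminant = (22)^2 - 4*96 = 100.0
Eigenvalues: lambda_1 = 6.0, lambda_2 = 16.0
The function is convex.

1


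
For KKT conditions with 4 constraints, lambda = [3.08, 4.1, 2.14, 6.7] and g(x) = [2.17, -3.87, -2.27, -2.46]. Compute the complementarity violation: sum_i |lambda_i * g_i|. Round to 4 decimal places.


KKT complementary slackness check:
lambda_1 * g_1 = 3.08 * 2.17 = 6.6836
lambda_2 * g_2 = 4.1 * -3.87 = -15.867
lambda_3 * g_3 = 2.14 * -2.27 = -4.8578
lambda_4 * g_4 = 6.7 * -2.46 = -16.482
Total violation = 6.6836 + 15.867 + 4.8578 + 16.482 = 43.8904


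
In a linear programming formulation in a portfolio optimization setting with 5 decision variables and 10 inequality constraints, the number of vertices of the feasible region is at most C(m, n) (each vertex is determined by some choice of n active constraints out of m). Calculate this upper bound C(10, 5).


Each vertex corresponds to some choice of n active constraints out of m, so the number of vertices is at most C(m, n) = m! / (n!(m-n)!).
m = 10, n = 5
Numerator: 10 * 9 * 8 * 7 * 6
Denominator: 5! = 120
C(10, 5) = 252


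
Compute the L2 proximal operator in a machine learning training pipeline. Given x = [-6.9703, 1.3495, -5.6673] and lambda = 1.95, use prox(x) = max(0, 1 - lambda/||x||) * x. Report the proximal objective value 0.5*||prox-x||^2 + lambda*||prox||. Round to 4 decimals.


Step 1: Compute ||x||.
||x|| = 9.0843
Step 2: Compute scaling factor.
scale = max(0, 1 - 1.95/9.0843) = 0.7853
Step 3: prox(x) = [-5.4741, 1.0598, -4.4508]
||prox(x)|| = 7.1343
Step 4: Proximal objective.
0.5*||prox-x||^2 = 1.9013
lambda*||prox|| = 13.9119
Total = 15.8131


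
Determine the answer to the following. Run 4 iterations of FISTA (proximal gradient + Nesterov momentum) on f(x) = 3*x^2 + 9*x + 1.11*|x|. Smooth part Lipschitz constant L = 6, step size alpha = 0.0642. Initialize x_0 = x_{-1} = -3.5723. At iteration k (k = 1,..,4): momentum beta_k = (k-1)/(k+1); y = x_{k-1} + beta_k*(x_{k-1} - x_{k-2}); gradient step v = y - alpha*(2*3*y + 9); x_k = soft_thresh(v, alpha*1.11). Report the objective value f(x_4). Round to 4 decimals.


FISTA on f(x) = 3*x^2 + 9*x + 1.11*|x|
L = 6, alpha = 0.0642
Iteration 1: beta = 0.0, y = -3.5723 + 0.0*(-3.5723 + 3.5723) = -3.5723
  grad(y) = -12.4338, v = y - alpha*grad = -2.7741
  prox(v) = soft_thresh(-2.7741, 0.0713) = -2.7028
Iteration 2: beta = 0.3333, y = -2.7028 + 0.3333*(-2.7028 + 3.5723) = -2.413
  grad(y) = -5.4777, v = y - alpha*grad = -2.0613
  prox(v) = soft_thresh(-2.0613, 0.0713) = -1.99
Iteration 3: beta = 0.5, y = -1.99 + 0.5*(-1.99 + 2.7028) = -1.6336
  grad(y) = -0.8018, v = y - alpha*grad = -1.5822
  prox(v) = soft_thresh(-1.5822, 0.0713) = -1.5109
Iteration 4: beta = 0.6, y = -1.5109 + 0.6*(-1.5109 + 1.99) = -1.2234
  grad(y) = 1.6595, v = y - alpha*grad = -1.33
  prox(v) = soft_thresh(-1.33, 0.0713) = -1.2587
f(x_4) = 3*(-1.2587)^2 + 9*(-1.2587) + 1.11*|-1.2587| = -5.1782


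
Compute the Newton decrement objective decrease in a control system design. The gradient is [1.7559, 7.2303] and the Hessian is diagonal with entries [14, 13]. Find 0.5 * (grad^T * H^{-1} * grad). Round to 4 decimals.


Step 1: H is diagonal, so H^(-1) * g = [0.1254, 0.5562].
Step 2: g^T H^(-1) g = sum_i g_i^2 / H_ii
  = (1.7559)^2/14 + (7.2303)^2/13
  = 0.2202 + 4.0213 = 4.2416
Step 3: Objective decrease = 0.5 * g^T H^(-1) g = 2.1208


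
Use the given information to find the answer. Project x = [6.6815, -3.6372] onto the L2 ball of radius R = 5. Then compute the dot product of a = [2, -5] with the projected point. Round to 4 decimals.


Step 1: Compute ||x|| (intermediates to 6 decimals).
||x|| = sqrt(6.6815^2 + (-3.6372)^2) = 7.607343
Step 2: Project.
Since ||x|| > R, scale = R/||x|| = 5/7.607343 = 0.65726, proj(x) = scale * x
proj(x) = [4.391483, -2.390586]
Step 3: Dot product.
a^T * proj(x) = 2*4.391483 - 5*(-2.390586) = 20.7359


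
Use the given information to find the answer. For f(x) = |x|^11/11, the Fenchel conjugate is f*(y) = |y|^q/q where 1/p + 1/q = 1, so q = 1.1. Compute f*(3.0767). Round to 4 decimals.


The conjugate exponent q satisfies 1/p + 1/q = 1.
p = 11, so q = 11/(11 - 1) = 1.1
|y|^q = 3.0767^1.1 = 3.4427
f*(3.0767) = 3.4427 / 1.1 = 3.1297


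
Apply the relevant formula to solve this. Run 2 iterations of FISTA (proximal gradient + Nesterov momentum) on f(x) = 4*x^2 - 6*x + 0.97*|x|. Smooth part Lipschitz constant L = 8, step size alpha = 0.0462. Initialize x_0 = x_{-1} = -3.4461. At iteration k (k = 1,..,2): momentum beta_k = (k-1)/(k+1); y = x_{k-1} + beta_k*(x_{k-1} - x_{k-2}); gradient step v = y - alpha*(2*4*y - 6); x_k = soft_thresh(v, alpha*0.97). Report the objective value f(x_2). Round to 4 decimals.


FISTA on f(x) = 4*x^2 - 6*x + 0.97*|x|
L = 8, alpha = 0.0462
Iteration 1: beta = 0.0, y = -3.4461 + 0.0*(-3.4461 + 3.4461) = -3.4461
  grad(y) = -33.5688, v = y - alpha*grad = -1.8952
  prox(v) = soft_thresh(-1.8952, 0.0448) = -1.8504
Iteration 2: beta = 0.3333, y = -1.8504 + 0.3333*(-1.8504 + 3.4461) = -1.3185
  grad(y) = -16.5481, v = y - alpha*grad = -0.554
  prox(v) = soft_thresh(-0.554, 0.0448) = -0.5092
f(x_2) = 4*(-0.5092)^2 - 6*(-0.5092) + 0.97*|-0.5092| = 4.586


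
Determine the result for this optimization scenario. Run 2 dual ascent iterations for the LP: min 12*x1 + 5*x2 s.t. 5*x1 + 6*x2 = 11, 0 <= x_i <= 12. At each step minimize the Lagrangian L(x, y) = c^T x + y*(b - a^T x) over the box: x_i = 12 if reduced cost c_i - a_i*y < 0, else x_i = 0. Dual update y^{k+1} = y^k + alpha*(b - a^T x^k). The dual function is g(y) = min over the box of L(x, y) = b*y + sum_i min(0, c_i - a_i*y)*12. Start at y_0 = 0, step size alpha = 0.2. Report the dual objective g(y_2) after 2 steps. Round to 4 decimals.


Dual ascent for LP: min 12*x1 + 5*x2, 5*x1 + 6*x2 = 11, 0 <= x_i <= 12
Step 1: y^k = 0.0, reduced costs: (12.0, 5.0)
  x^k = (0.0, 0.0), subgradient = b - a^T x = 11.0
  y^{k+1} = 0.0 + 0.2*11.0 = 2.2
Step 2: y^k = 2.2, reduced costs: (1.0, -8.2)
  x^k = (0.0, 12.0), subgradient = b - a^T x = -61.0
  y^{k+1} = 2.2 + 0.2*-61.0 = -10.0
Dual objective at y_2 = -10.0: reduced costs (62.0, 65.0), box minimizer x = (0.0, 0.0)
g(y_2) = b*y + (c1 - a1*y)*x1 + (c2 - a2*y)*x2 = 11*(-10.0) + 62.0*0.0 + 65.0*0.0 = -110.0 + 0.0 + 0.0 = -110.0


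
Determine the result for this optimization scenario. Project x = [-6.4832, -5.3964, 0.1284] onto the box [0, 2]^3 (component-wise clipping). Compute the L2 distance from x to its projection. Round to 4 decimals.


Project each component onto [0, 2].
clip(-6.4832) = 0.0, clip(-5.3964) = 0.0, clip(0.1284) = 0.1284
Projection = [0.0, 0.0, 0.1284]
Squared diffs: [42.0319, 29.1211, 0.0]
Distance = sqrt(71.153) = 8.4352


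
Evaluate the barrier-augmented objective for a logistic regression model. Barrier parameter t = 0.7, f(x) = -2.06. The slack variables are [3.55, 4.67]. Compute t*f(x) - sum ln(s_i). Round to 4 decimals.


Step 1: Compute log-barrier.
ln values: [1.2669, 1.5412]
phi = -(1.2669 + 1.5412) = -2.8081
Step 2: Compute augmented objective.
t*f(x) = 0.7*-2.06 = -1.442
Total = -1.442 - 2.8081 = -4.2501


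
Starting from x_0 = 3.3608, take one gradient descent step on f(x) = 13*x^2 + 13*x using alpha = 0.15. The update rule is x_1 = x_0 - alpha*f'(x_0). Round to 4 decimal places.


We compute the gradient at x_0 and apply the update.
f'(x) = 26*x + 13
f'(3.3608) = 26*3.3608 + 13 = 100.3808
x_1 = 3.3608 - 0.15*100.3808 = -11.6963


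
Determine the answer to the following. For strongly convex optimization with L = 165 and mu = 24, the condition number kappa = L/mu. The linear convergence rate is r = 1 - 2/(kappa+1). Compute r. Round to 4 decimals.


Step 1: Compute the condition number.
kappa = L/mu = 165/24 = 6.875
Step 2: Compute the convergence rate.
r = 1 - 2/(kappa + 1) = 1 - 2*mu/(L + mu) = (L - mu)/(L + mu) = 141/189 = 0.746


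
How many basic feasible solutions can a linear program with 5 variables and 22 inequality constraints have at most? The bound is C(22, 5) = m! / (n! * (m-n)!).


Each vertex corresponds to some choice of n active constraints out of m, so the number of vertices is at most C(m, n) = m! / (n!(m-n)!).
m = 22, n = 5
Numerator: 22 * 21 * 20 * 19 * 18
Denominator: 5! = 120
C(22, 5) = 26334


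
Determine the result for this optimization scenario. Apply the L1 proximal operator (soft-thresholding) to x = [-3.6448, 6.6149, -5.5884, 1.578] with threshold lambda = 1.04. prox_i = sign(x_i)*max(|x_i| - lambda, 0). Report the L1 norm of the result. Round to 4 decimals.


Soft-thresholding with lambda = 1.04:
prox(-3.6448) = sign(-3.6448)*max(|-3.6448| - 1.04, 0) = -2.6048
prox(6.6149) = sign(6.6149)*max(|6.6149| - 1.04, 0) = 5.5749
prox(-5.5884) = sign(-5.5884)*max(|-5.5884| - 1.04, 0) = -4.5484
prox(1.578) = sign(1.578)*max(|1.578| - 1.04, 0) = 0.538
prox(x) = [-2.6048, 5.5749, -4.5484, 0.538]
||prox(x)||_1 = 2.6048 + 5.5749 + 4.5484 + 0.538 = 13.2661


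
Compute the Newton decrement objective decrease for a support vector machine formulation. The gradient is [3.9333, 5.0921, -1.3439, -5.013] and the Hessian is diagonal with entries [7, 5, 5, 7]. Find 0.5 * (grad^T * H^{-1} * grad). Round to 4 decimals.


Step 1: H is diagonal, so H^(-1) * g = [0.5619, 1.0184, -0.2688, -0.7161].
Step 2: g^T H^(-1) g = sum_i g_i^2 / H_ii
  = (3.9333)^2/7 + (5.0921)^2/5 + (-1.3439)^2/5 + (-5.013)^2/7
  = 2.2101 + 5.1859 + 0.3612 + 3.59 = 11.3473
Step 3: Objective decrease = 0.5 * g^T H^(-1) g = 5.6736


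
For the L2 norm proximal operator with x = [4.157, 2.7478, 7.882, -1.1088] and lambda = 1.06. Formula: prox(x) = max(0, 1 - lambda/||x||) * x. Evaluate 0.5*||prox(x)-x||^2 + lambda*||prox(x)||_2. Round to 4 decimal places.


Step 1: Compute ||x||.
||x|| = 9.3908
Step 2: Compute scaling factor.
scale = max(0, 1 - 1.06/9.3908) = 0.8871
Step 3: prox(x) = [3.6878, 2.4376, 6.9923, -0.9836]
||prox(x)|| = 8.3308
Step 4: Proximal objective.
0.5*||prox-x||^2 = 0.5618
lambda*||prox|| = 8.8306
Total = 9.3924


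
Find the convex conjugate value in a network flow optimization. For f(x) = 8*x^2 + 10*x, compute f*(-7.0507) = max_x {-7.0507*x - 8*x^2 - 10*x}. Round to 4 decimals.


f*(y) = sup_x {y*x - a*x^2 - b*x} = sup_x {(y-b)*x - a*x^2}
FOC: (y - b) - 2a*x = 0 => x* = (y - b)/(2a)
x* = (-7.0507 - 10)/(2*8) = -1.0657
f*(-7.0507) = (y-b)^2/(4a) = (-7.0507 - 10)^2/(4*8)
= 290.7264/32 = 9.0852


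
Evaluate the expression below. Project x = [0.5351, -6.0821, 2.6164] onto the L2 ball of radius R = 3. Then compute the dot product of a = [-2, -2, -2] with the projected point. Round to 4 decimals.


Step 1: Compute ||x|| (intermediates to 6 decimals).
||x|| = sqrt(0.5351^2 + (-6.0821)^2 + 2.6164^2) = 6.642576
Step 2: Project.
Since ||x|| > R, scale = R/||x|| = 3/6.642576 = 0.451632, proj(x) = scale * x
proj(x) = [0.241668, -2.746871, 1.18165]
Step 3: Dot product.
a^T * proj(x) = -2*0.241668 - 2*(-2.746871) - 2*1.18165 = 2.6471


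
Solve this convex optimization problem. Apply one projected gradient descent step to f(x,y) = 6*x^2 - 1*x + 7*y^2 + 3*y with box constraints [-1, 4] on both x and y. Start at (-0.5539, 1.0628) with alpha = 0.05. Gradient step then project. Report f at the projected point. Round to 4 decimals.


Step 1: Compute gradient at (-0.5539, 1.0628).
grad_x = 2*6*-0.5539 - 1 = -7.6468
grad_y = 2*7*1.0628 + 3 = 17.8792
Step 2: Gradient step.
x_raw = -0.5539 - 0.05*-7.6468 = -0.1716
y_raw = 1.0628 - 0.05*17.8792 = 0.1688
Step 3: Project onto [-1, 4].
x_proj = clip(-0.1716) = -0.1716
y_proj = clip(0.1688) = 0.1688
Step 4: Evaluate f.
f(-0.1716, 0.1688) = 1.0542


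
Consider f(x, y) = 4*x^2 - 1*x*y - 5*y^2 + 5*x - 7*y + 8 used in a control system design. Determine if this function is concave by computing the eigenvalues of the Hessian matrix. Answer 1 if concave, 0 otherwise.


The Hessian of f(x,y) = 4*x^2 - 1*x*y - 5*y^2 + 5*x - 7*y + 8 is:
H = [[8, -1], [-1, -10]]
Trace = 8 - 10 = -2
Determinant = 8*-10 - (-1)^2 = -81
Discriminant = (-2)^2 - 4*-81 = 328.0
Eigenvalues: lambda_1 = -10.0554, lambda_2 = 8.0554
The function is not concave.

0


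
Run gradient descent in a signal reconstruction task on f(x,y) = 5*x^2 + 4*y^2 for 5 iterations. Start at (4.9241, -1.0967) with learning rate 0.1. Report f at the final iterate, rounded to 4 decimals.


Gradient descent on f(x,y) = 5*x^2 + 4*y^2.
Starting point: (4.9241, -1.0967), alpha = 0.1
Step 1: grad_x = 2*5*4.9241 = 49.241, grad_y = 2*4*-1.0967 = -8.7736
  x_1 = 4.9241 - 0.1*49.241 = 0.0
  y_1 = -1.0967 - 0.1*-8.7736 = -0.2193
Step 2: grad_x = 2*5*0.0 = 0.0, grad_y = 2*4*-0.2193 = -1.7547
  x_2 = 0.0 - 0.1*0.0 = 0.0
  y_2 = -0.2193 - 0.1*-1.7547 = -0.0439
Step 3: grad_x = 2*5*0.0 = 0.0, grad_y = 2*4*-0.0439 = -0.3509
  x_3 = 0.0 - 0.1*0.0 = 0.0
  y_3 = -0.0439 - 0.1*-0.3509 = -0.0088
Step 4: grad_x = 2*5*0.0 = 0.0, grad_y = 2*4*-0.0088 = -0.0702
  x_4 = 0.0 - 0.1*0.0 = 0.0
  y_4 = -0.0088 - 0.1*-0.0702 = -0.0018
Step 5: grad_x = 2*5*0.0 = 0.0, grad_y = 2*4*-0.0018 = -0.014
  x_5 = 0.0 - 0.1*0.0 = 0.0
  y_5 = -0.0018 - 0.1*-0.014 = -0.0004
f(0.0, -0.0004) = 5*0.0^2 + 4*(-0.0004)^2 = 0.0
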